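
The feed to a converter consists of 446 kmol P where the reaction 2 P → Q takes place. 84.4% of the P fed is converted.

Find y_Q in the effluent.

0.73

P reacted = 0.844 × 446 = 376.4 kmol; ν_P = −2, so ξ = 376.4/2 = 188.2 kmol.
Outlet amounts (n = n₀ + ν ξ):
  P: 446 − 2(188.2) = 69.58
  Q: 0 + 1(188.2) = 188.2
Total out = 257.8 kmol; y_Q = 188.2 / 257.8 = 0.7301.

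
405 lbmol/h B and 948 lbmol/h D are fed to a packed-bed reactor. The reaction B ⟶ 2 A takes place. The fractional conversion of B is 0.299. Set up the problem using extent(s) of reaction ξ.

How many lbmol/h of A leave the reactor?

B reacted = 0.299 × 405 = 121.1 lbmol/h; ν_B = −1, so ξ = 121.1/1 = 121.1 lbmol/h.
Outlet amounts (n = n₀ + ν ξ):
  B: 405 − 1(121.1) = 283.9
  A: 0 + 2(121.1) = 242.2
  D: 948 (inert)

242 lbmol/h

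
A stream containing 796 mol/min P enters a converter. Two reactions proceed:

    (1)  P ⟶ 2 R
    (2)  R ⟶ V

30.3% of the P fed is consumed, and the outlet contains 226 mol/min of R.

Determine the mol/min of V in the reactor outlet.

256 mol/min

Conversion of P: P consumed = 1ξ₁ = 0.303 × 796 → ξ₁ = 241.2 mol/min.
R balance: n_R = 0 + 2ξ₁ − 1ξ₂ = 226 → ξ₂ = (2·241.2 − 226)/1 = 256.4 mol/min.
Outlet amounts (n = n₀ + Σ ν·ξ):
  P: 796 − 1(241.2) = 554.8
  R: 0 + 2(241.2) − 1(256.4) = 226
  V: 0 + 1(256.4) = 256.4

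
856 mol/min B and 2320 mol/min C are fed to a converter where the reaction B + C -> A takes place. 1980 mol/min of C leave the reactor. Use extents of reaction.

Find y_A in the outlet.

For C: n = n₀ − 1ξ → 1980 = 2320 − 1ξ, giving ξ = 340 mol/min.
Outlet amounts (n = n₀ + ν ξ):
  B: 856 − 1(340) = 516
  C: 2320 − 1(340) = 1980
  A: 0 + 1(340) = 340
Total out = 2836 mol/min; y_A = 340 / 2836 = 0.1199.

0.12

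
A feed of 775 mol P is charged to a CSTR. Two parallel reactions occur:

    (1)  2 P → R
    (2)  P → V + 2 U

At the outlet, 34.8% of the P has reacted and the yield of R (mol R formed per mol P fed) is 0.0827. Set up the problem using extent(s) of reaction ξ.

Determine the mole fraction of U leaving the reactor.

Yield of R: 1ξ₁ / 775 = 0.0827 → ξ₁ = 64.09 mol.
Conversion of P: 2ξ₁ + 1ξ₂ = 0.348 × 775 = 269.7 → ξ₂ = 141.5 mol.
Outlet amounts (n = n₀ + Σ ν·ξ):
  P: 775 − 2(64.09) − 1(141.5) = 505.3
  R: 0 + 1(64.09) = 64.09
  V: 0 + 1(141.5) = 141.5
  U: 0 + 2(141.5) = 283
Total out = 993.9 mol; y_U = 283 / 993.9 = 0.2848.

0.285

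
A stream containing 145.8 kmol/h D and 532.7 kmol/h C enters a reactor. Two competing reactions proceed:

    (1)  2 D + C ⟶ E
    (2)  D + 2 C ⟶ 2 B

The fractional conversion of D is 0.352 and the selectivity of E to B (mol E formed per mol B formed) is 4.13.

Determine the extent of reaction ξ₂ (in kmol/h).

ξ₂ = 2.93 kmol/h

Conversion of D: D consumed = 0.352 × 145.8 = 51.32 kmol/h = 2ξ₁ + 1ξ₂.
Selectivity: 1ξ₁ / (2ξ₂) = 4.13 → ξ₁ = 8.26 ξ₂.
Substitute: (2·8.26 + 1) ξ₂ = 51.32 → ξ₂ = 2.929 kmol/h, ξ₁ = 24.2 kmol/h.
Outlet amounts (n = n₀ + Σ ν·ξ):
  D: 145.8 − 2(24.2) − 1(2.929) = 94.48
  C: 532.7 − 1(24.2) − 2(2.929) = 502.6
  E: 0 + 1(24.2) = 24.2
  B: 0 + 2(2.929) = 5.859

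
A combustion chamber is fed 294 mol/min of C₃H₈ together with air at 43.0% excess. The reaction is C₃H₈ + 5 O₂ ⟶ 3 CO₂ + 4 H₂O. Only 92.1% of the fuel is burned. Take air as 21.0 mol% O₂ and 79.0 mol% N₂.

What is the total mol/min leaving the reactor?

Stoichiometric O₂ = 5 × 294 = 1470 mol/min; O₂ fed = 1470 × 1.430 = 2102 mol/min.
N₂ fed = 2102 × 79/21 = 7908 mol/min.
Fuel reacted = 0.921 × 294 → ξ = 270.8 mol/min.
Outlet (n = n₀ + ν ξ):
  C₃H₈: 294 − 1(270.8) = 23.23
  O₂: 2102 − 5(270.8) = 748.2
  N₂: 7908 (inert)
  CO₂: 0 + 3(270.8) = 812.3
  H₂O: 0 + 4(270.8) = 1083
Total out = 23.23 + 748.2 + 7908 + 812.3 + 1083 = 10570 mol/min.

10600 mol/min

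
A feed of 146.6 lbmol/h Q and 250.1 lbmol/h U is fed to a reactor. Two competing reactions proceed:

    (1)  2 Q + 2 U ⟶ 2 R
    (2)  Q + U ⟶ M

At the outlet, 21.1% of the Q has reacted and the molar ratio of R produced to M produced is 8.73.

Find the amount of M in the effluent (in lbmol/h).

Conversion of Q: Q consumed = 0.211 × 146.6 = 30.93 lbmol/h = 2ξ₁ + 1ξ₂.
Selectivity: 2ξ₁ / (1ξ₂) = 8.73 → ξ₁ = 4.365 ξ₂.
Substitute: (2·4.365 + 1) ξ₂ = 30.93 → ξ₂ = 3.179 lbmol/h, ξ₁ = 13.88 lbmol/h.
Outlet amounts (n = n₀ + Σ ν·ξ):
  Q: 146.6 − 2(13.88) − 1(3.179) = 115.7
  U: 250.1 − 2(13.88) − 1(3.179) = 219.2
  R: 0 + 2(13.88) = 27.75
  M: 0 + 1(3.179) = 3.179

3.18 lbmol/h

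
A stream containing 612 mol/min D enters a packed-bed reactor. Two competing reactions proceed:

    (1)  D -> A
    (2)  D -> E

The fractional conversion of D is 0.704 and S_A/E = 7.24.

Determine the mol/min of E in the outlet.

52.3 mol/min

Conversion of D: D consumed = 0.704 × 612 = 430.8 mol/min = 1ξ₁ + 1ξ₂.
Selectivity: 1ξ₁ / (1ξ₂) = 7.24 → ξ₁ = 7.24 ξ₂.
Substitute: (1·7.24 + 1) ξ₂ = 430.8 → ξ₂ = 52.29 mol/min, ξ₁ = 378.6 mol/min.
Outlet amounts (n = n₀ + Σ ν·ξ):
  D: 612 − 1(378.6) − 1(52.29) = 181.2
  A: 0 + 1(378.6) = 378.6
  E: 0 + 1(52.29) = 52.29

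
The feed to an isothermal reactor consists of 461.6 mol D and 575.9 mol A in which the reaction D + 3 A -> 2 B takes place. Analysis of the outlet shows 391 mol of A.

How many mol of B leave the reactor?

For A: n = n₀ − 3ξ → 391 = 575.9 − 3ξ, giving ξ = 61.63 mol.
Outlet amounts (n = n₀ + ν ξ):
  D: 461.6 − 1(61.63) = 400
  A: 575.9 − 3(61.63) = 391
  B: 0 + 2(61.63) = 123.3

123 mol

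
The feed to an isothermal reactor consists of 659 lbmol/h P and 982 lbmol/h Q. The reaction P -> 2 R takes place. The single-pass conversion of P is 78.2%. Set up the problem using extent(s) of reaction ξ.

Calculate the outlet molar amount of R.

P reacted = 0.782 × 659 = 515.3 lbmol/h; ν_P = −1, so ξ = 515.3/1 = 515.3 lbmol/h.
Outlet amounts (n = n₀ + ν ξ):
  P: 659 − 1(515.3) = 143.7
  R: 0 + 2(515.3) = 1031
  Q: 982 (inert)

1030 lbmol/h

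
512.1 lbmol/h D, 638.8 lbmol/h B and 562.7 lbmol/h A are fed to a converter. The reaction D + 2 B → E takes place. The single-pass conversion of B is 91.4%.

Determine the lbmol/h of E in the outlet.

292 lbmol/h

B reacted = 0.914 × 638.8 = 583.9 lbmol/h; ν_B = −2, so ξ = 583.9/2 = 291.9 lbmol/h.
Outlet amounts (n = n₀ + ν ξ):
  D: 512.1 − 1(291.9) = 220.2
  B: 638.8 − 2(291.9) = 54.94
  E: 0 + 1(291.9) = 291.9
  A: 562.7 (inert)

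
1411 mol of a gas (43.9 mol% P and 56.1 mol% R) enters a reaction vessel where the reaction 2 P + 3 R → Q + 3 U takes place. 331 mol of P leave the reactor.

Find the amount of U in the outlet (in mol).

433 mol

For P: n = n₀ − 2ξ → 331 = 619.4 − 2ξ, giving ξ = 144.2 mol.
Outlet amounts (n = n₀ + ν ξ):
  P: 619.4 − 2(144.2) = 331
  R: 791.6 − 3(144.2) = 358.9
  Q: 0 + 1(144.2) = 144.2
  U: 0 + 3(144.2) = 432.6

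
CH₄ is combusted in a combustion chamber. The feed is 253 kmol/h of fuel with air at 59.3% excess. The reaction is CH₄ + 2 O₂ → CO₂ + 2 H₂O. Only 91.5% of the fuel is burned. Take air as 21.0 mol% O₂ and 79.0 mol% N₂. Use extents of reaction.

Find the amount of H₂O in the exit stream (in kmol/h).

Stoichiometric O₂ = 2 × 253 = 506 kmol/h; O₂ fed = 506 × 1.593 = 806.1 kmol/h.
N₂ fed = 806.1 × 79/21 = 3032 kmol/h.
Fuel reacted = 0.915 × 253 → ξ = 231.5 kmol/h.
Outlet (n = n₀ + ν ξ):
  CH₄: 253 − 1(231.5) = 21.5
  O₂: 806.1 − 2(231.5) = 343.1
  N₂: 3032 (inert)
  CO₂: 0 + 1(231.5) = 231.5
  H₂O: 0 + 2(231.5) = 463

463 kmol/h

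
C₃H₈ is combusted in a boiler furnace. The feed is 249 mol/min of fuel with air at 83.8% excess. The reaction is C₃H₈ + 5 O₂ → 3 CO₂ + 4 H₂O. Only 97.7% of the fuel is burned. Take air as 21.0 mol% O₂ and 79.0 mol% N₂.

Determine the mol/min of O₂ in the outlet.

1070 mol/min

Stoichiometric O₂ = 5 × 249 = 1245 mol/min; O₂ fed = 1245 × 1.838 = 2288 mol/min.
N₂ fed = 2288 × 79/21 = 8608 mol/min.
Fuel reacted = 0.977 × 249 → ξ = 243.3 mol/min.
Outlet (n = n₀ + ν ξ):
  C₃H₈: 249 − 1(243.3) = 5.727
  O₂: 2288 − 5(243.3) = 1072
  N₂: 8608 (inert)
  CO₂: 0 + 3(243.3) = 729.8
  H₂O: 0 + 4(243.3) = 973.1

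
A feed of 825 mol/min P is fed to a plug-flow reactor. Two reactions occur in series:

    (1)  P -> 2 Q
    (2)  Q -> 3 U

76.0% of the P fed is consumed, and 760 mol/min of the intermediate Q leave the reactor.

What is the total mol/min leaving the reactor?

2440 mol/min

Conversion of P: P consumed = 1ξ₁ = 0.76 × 825 → ξ₁ = 627 mol/min.
Q balance: n_Q = 0 + 2ξ₁ − 1ξ₂ = 760 → ξ₂ = (2·627 − 760)/1 = 494 mol/min.
Outlet amounts (n = n₀ + Σ ν·ξ):
  P: 825 − 1(627) = 198
  Q: 0 + 2(627) − 1(494) = 760
  U: 0 + 3(494) = 1482
Total out = 198 + 760 + 1482 = 2440 mol/min.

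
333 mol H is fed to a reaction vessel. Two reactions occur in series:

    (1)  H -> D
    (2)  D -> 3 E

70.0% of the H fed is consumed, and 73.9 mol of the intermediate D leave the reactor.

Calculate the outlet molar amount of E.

478 mol

Conversion of H: H consumed = 1ξ₁ = 0.7 × 333 → ξ₁ = 233.1 mol.
D balance: n_D = 0 + 1ξ₁ − 1ξ₂ = 73.9 → ξ₂ = (1·233.1 − 73.9)/1 = 159.2 mol.
Outlet amounts (n = n₀ + Σ ν·ξ):
  H: 333 − 1(233.1) = 99.9
  D: 0 + 1(233.1) − 1(159.2) = 73.9
  E: 0 + 3(159.2) = 477.6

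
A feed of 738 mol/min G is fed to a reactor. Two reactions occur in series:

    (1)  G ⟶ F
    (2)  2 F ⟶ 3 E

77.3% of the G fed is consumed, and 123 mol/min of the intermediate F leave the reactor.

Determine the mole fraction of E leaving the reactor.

Conversion of G: G consumed = 1ξ₁ = 0.773 × 738 → ξ₁ = 570.5 mol/min.
F balance: n_F = 0 + 1ξ₁ − 2ξ₂ = 123 → ξ₂ = (1·570.5 − 123)/2 = 223.7 mol/min.
Outlet amounts (n = n₀ + Σ ν·ξ):
  G: 738 − 1(570.5) = 167.5
  F: 0 + 1(570.5) − 2(223.7) = 123
  E: 0 + 3(223.7) = 671.2
Total out = 961.7 mol/min; y_E = 671.2 / 961.7 = 0.6979.

0.698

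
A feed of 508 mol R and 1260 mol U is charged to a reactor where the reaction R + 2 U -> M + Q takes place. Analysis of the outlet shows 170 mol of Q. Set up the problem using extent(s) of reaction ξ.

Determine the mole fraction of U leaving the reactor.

For Q: n = n₀ + 1ξ → 170 = 0 + 1ξ, giving ξ = 170 mol.
Outlet amounts (n = n₀ + ν ξ):
  R: 508 − 1(170) = 338
  U: 1260 − 2(170) = 920
  M: 0 + 1(170) = 170
  Q: 0 + 1(170) = 170
Total out = 1598 mol; y_U = 920 / 1598 = 0.5757.

0.576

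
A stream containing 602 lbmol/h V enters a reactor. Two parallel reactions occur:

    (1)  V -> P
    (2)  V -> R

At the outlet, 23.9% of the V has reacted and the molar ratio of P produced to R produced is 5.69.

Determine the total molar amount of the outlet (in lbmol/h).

Conversion of V: V consumed = 0.239 × 602 = 143.9 lbmol/h = 1ξ₁ + 1ξ₂.
Selectivity: 1ξ₁ / (1ξ₂) = 5.69 → ξ₁ = 5.69 ξ₂.
Substitute: (1·5.69 + 1) ξ₂ = 143.9 → ξ₂ = 21.51 lbmol/h, ξ₁ = 122.4 lbmol/h.
Outlet amounts (n = n₀ + Σ ν·ξ):
  V: 602 − 1(122.4) − 1(21.51) = 458.1
  P: 0 + 1(122.4) = 122.4
  R: 0 + 1(21.51) = 21.51
Total out = 458.1 + 122.4 + 21.51 = 602 lbmol/h.

602 lbmol/h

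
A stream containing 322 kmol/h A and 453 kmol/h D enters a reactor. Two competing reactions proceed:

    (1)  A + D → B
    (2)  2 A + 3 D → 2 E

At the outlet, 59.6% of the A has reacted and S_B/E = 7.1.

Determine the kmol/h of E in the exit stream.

Conversion of A: A consumed = 0.596 × 322 = 191.9 kmol/h = 1ξ₁ + 2ξ₂.
Selectivity: 1ξ₁ / (2ξ₂) = 7.1 → ξ₁ = 14.2 ξ₂.
Substitute: (1·14.2 + 2) ξ₂ = 191.9 → ξ₂ = 11.85 kmol/h, ξ₁ = 168.2 kmol/h.
Outlet amounts (n = n₀ + Σ ν·ξ):
  A: 322 − 1(168.2) − 2(11.85) = 130.1
  D: 453 − 1(168.2) − 3(11.85) = 249.2
  B: 0 + 1(168.2) = 168.2
  E: 0 + 2(11.85) = 23.69

23.7 kmol/h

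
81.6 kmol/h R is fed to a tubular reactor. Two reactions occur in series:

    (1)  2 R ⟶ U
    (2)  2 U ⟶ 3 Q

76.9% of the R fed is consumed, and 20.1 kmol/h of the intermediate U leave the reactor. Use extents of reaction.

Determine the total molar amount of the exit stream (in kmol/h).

55.9 kmol/h

Conversion of R: R consumed = 2ξ₁ = 0.769 × 81.6 → ξ₁ = 31.38 kmol/h.
U balance: n_U = 0 + 1ξ₁ − 2ξ₂ = 20.1 → ξ₂ = (1·31.38 − 20.1)/2 = 5.638 kmol/h.
Outlet amounts (n = n₀ + Σ ν·ξ):
  R: 81.6 − 2(31.38) = 18.85
  U: 0 + 1(31.38) − 2(5.638) = 20.1
  Q: 0 + 3(5.638) = 16.91
Total out = 18.85 + 20.1 + 16.91 = 55.86 kmol/h.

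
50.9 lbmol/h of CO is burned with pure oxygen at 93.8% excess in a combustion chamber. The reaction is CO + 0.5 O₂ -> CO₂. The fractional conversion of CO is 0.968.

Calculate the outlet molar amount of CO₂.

Stoichiometric O₂ = 0.5 × 50.9 = 25.45 lbmol/h; O₂ fed = 25.45 × 1.938 = 49.32 lbmol/h.
Fuel reacted = 0.968 × 50.9 → ξ = 49.27 lbmol/h.
Outlet (n = n₀ + ν ξ):
  CO: 50.9 − 1(49.27) = 1.629
  O₂: 49.32 − 0.5(49.27) = 24.69
  CO₂: 0 + 1(49.27) = 49.27

49.3 lbmol/h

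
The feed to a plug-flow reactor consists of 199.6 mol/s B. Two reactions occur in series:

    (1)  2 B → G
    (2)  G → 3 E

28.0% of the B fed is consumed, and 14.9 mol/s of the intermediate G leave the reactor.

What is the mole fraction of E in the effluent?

Conversion of B: B consumed = 2ξ₁ = 0.28 × 199.6 → ξ₁ = 27.94 mol/s.
G balance: n_G = 0 + 1ξ₁ − 1ξ₂ = 14.9 → ξ₂ = (1·27.94 − 14.9)/1 = 13.04 mol/s.
Outlet amounts (n = n₀ + Σ ν·ξ):
  B: 199.6 − 2(27.94) = 143.7
  G: 0 + 1(27.94) − 1(13.04) = 14.9
  E: 0 + 3(13.04) = 39.13
Total out = 197.7 mol/s; y_E = 39.13 / 197.7 = 0.1979.

0.198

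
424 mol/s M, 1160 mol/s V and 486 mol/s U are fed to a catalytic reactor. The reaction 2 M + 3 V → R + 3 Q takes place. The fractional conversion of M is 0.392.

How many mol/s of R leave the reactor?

83.1 mol/s

M reacted = 0.392 × 424 = 166.2 mol/s; ν_M = −2, so ξ = 166.2/2 = 83.1 mol/s.
Outlet amounts (n = n₀ + ν ξ):
  M: 424 − 2(83.1) = 257.8
  V: 1160 − 3(83.1) = 910.7
  R: 0 + 1(83.1) = 83.1
  Q: 0 + 3(83.1) = 249.3
  U: 486 (inert)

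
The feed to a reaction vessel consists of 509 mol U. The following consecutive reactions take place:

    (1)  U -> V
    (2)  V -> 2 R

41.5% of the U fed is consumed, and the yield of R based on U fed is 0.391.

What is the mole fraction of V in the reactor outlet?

0.184

Conversion of U: U consumed = 1ξ₁ = 0.415 × 509 → ξ₁ = 211.2 mol.
Yield of R: 2ξ₂ / 509 = 0.391 → ξ₂ = 99.51 mol.
Outlet amounts (n = n₀ + Σ ν·ξ):
  U: 509 − 1(211.2) = 297.8
  V: 0 + 1(211.2) − 1(99.51) = 111.7
  R: 0 + 2(99.51) = 199
Total out = 608.5 mol; y_V = 111.7 / 608.5 = 0.1836.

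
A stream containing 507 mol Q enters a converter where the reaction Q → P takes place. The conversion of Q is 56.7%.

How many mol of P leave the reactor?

Q reacted = 0.567 × 507 = 287.5 mol; ν_Q = −1, so ξ = 287.5/1 = 287.5 mol.
Outlet amounts (n = n₀ + ν ξ):
  Q: 507 − 1(287.5) = 219.5
  P: 0 + 1(287.5) = 287.5

287 mol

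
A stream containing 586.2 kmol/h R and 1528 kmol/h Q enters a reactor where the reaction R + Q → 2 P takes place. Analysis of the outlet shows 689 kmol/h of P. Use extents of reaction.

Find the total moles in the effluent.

2110 kmol/h

For P: n = n₀ + 2ξ → 689 = 0 + 2ξ, giving ξ = 344.5 kmol/h.
Outlet amounts (n = n₀ + ν ξ):
  R: 586.2 − 1(344.5) = 241.7
  Q: 1528 − 1(344.5) = 1184
  P: 0 + 2(344.5) = 689
Total out = 241.7 + 1184 + 689 = 2114 kmol/h.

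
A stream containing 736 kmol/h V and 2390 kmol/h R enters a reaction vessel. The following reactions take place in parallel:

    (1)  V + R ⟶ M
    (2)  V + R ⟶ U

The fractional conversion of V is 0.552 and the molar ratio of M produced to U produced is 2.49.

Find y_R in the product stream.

Conversion of V: V consumed = 0.552 × 736 = 406.3 kmol/h = 1ξ₁ + 1ξ₂.
Selectivity: 1ξ₁ / (1ξ₂) = 2.49 → ξ₁ = 2.49 ξ₂.
Substitute: (1·2.49 + 1) ξ₂ = 406.3 → ξ₂ = 116.4 kmol/h, ξ₁ = 289.9 kmol/h.
Outlet amounts (n = n₀ + Σ ν·ξ):
  V: 736 − 1(289.9) − 1(116.4) = 329.7
  R: 2390 − 1(289.9) − 1(116.4) = 1984
  M: 0 + 1(289.9) = 289.9
  U: 0 + 1(116.4) = 116.4
Total out = 2720 kmol/h; y_R = 1984 / 2720 = 0.7294.

0.729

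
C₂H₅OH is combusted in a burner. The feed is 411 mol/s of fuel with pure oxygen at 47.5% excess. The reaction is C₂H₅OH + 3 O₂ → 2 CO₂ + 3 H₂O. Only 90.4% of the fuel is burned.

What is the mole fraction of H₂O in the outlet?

Stoichiometric O₂ = 3 × 411 = 1233 mol/s; O₂ fed = 1233 × 1.475 = 1819 mol/s.
Fuel reacted = 0.904 × 411 → ξ = 371.5 mol/s.
Outlet (n = n₀ + ν ξ):
  C₂H₅OH: 411 − 1(371.5) = 39.46
  O₂: 1819 − 3(371.5) = 704
  CO₂: 0 + 2(371.5) = 743.1
  H₂O: 0 + 3(371.5) = 1115
Total out = 2601 mol/s; y_H₂O = 1115 / 2601 = 0.4285.

0.429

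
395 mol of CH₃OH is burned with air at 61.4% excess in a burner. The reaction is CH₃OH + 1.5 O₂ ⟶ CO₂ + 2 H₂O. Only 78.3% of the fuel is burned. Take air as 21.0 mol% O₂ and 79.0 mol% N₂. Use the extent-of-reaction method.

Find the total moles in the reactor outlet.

5100 mol

Stoichiometric O₂ = 1.5 × 395 = 592.5 mol; O₂ fed = 592.5 × 1.614 = 956.3 mol.
N₂ fed = 956.3 × 79/21 = 3597 mol.
Fuel reacted = 0.783 × 395 → ξ = 309.3 mol.
Outlet (n = n₀ + ν ξ):
  CH₃OH: 395 − 1(309.3) = 85.71
  O₂: 956.3 − 1.5(309.3) = 492.4
  N₂: 3597 (inert)
  CO₂: 0 + 1(309.3) = 309.3
  H₂O: 0 + 2(309.3) = 618.6
Total out = 85.71 + 492.4 + 3597 + 309.3 + 618.6 = 5103 mol.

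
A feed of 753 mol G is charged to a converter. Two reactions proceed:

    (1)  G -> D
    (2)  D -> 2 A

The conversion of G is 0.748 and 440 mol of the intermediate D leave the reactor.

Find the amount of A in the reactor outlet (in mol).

Conversion of G: G consumed = 1ξ₁ = 0.748 × 753 → ξ₁ = 563.2 mol.
D balance: n_D = 0 + 1ξ₁ − 1ξ₂ = 440 → ξ₂ = (1·563.2 − 440)/1 = 123.2 mol.
Outlet amounts (n = n₀ + Σ ν·ξ):
  G: 753 − 1(563.2) = 189.8
  D: 0 + 1(563.2) − 1(123.2) = 440
  A: 0 + 2(123.2) = 246.5

246 mol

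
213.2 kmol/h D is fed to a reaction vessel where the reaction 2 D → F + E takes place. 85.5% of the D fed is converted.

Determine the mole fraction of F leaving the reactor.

0.427

D reacted = 0.855 × 213.2 = 182.3 kmol/h; ν_D = −2, so ξ = 182.3/2 = 91.14 kmol/h.
Outlet amounts (n = n₀ + ν ξ):
  D: 213.2 − 2(91.14) = 30.91
  F: 0 + 1(91.14) = 91.14
  E: 0 + 1(91.14) = 91.14
Total out = 213.2 kmol/h; y_F = 91.14 / 213.2 = 0.4275.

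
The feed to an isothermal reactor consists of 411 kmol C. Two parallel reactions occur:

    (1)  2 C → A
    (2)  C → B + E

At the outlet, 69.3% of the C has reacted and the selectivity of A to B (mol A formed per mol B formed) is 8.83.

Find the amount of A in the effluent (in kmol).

Conversion of C: C consumed = 0.693 × 411 = 284.8 kmol = 2ξ₁ + 1ξ₂.
Selectivity: 1ξ₁ / (1ξ₂) = 8.83 → ξ₁ = 8.83 ξ₂.
Substitute: (2·8.83 + 1) ξ₂ = 284.8 → ξ₂ = 15.26 kmol, ξ₁ = 134.8 kmol.
Outlet amounts (n = n₀ + Σ ν·ξ):
  C: 411 − 2(134.8) − 1(15.26) = 126.2
  A: 0 + 1(134.8) = 134.8
  B: 0 + 1(15.26) = 15.26
  E: 0 + 1(15.26) = 15.26

135 kmol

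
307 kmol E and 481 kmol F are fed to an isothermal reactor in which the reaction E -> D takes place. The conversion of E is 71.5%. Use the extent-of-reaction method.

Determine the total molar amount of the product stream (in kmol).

E reacted = 0.715 × 307 = 219.5 kmol; ν_E = −1, so ξ = 219.5/1 = 219.5 kmol.
Outlet amounts (n = n₀ + ν ξ):
  E: 307 − 1(219.5) = 87.5
  D: 0 + 1(219.5) = 219.5
  F: 481 (inert)
Total out = 87.5 + 219.5 + 481 = 788 kmol.

788 kmol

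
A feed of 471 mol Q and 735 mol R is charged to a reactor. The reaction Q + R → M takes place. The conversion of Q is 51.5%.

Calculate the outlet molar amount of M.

243 mol

Q reacted = 0.515 × 471 = 242.6 mol; ν_Q = −1, so ξ = 242.6/1 = 242.6 mol.
Outlet amounts (n = n₀ + ν ξ):
  Q: 471 − 1(242.6) = 228.4
  R: 735 − 1(242.6) = 492.4
  M: 0 + 1(242.6) = 242.6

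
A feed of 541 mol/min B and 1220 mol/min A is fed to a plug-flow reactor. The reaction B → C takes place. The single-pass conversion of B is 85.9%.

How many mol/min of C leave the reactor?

465 mol/min

B reacted = 0.859 × 541 = 464.7 mol/min; ν_B = −1, so ξ = 464.7/1 = 464.7 mol/min.
Outlet amounts (n = n₀ + ν ξ):
  B: 541 − 1(464.7) = 76.28
  C: 0 + 1(464.7) = 464.7
  A: 1220 (inert)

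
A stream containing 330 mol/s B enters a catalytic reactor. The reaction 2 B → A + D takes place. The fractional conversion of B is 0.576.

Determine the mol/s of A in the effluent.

B reacted = 0.576 × 330 = 190.1 mol/s; ν_B = −2, so ξ = 190.1/2 = 95.04 mol/s.
Outlet amounts (n = n₀ + ν ξ):
  B: 330 − 2(95.04) = 139.9
  A: 0 + 1(95.04) = 95.04
  D: 0 + 1(95.04) = 95.04

95 mol/s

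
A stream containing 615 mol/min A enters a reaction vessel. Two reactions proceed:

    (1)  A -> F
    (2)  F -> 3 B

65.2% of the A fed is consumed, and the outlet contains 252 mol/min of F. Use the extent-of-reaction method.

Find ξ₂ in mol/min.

Conversion of A: A consumed = 1ξ₁ = 0.652 × 615 → ξ₁ = 401 mol/min.
F balance: n_F = 0 + 1ξ₁ − 1ξ₂ = 252 → ξ₂ = (1·401 − 252)/1 = 149 mol/min.
Outlet amounts (n = n₀ + Σ ν·ξ):
  A: 615 − 1(401) = 214
  F: 0 + 1(401) − 1(149) = 252
  B: 0 + 3(149) = 446.9

ξ₂ = 149 mol/min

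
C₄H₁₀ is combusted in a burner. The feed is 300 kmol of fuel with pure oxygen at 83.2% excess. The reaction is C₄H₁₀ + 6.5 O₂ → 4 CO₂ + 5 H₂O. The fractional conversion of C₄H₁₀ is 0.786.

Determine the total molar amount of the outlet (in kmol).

4230 kmol

Stoichiometric O₂ = 6.5 × 300 = 1950 kmol; O₂ fed = 1950 × 1.832 = 3572 kmol.
Fuel reacted = 0.786 × 300 → ξ = 235.8 kmol.
Outlet (n = n₀ + ν ξ):
  C₄H₁₀: 300 − 1(235.8) = 64.2
  O₂: 3572 − 6.5(235.8) = 2040
  CO₂: 0 + 4(235.8) = 943.2
  H₂O: 0 + 5(235.8) = 1179
Total out = 64.2 + 2040 + 943.2 + 1179 = 4226 kmol.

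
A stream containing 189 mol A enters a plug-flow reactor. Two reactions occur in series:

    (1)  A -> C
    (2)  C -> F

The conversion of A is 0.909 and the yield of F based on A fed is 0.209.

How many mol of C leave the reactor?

Conversion of A: A consumed = 1ξ₁ = 0.909 × 189 → ξ₁ = 171.8 mol.
Yield of F: 1ξ₂ / 189 = 0.209 → ξ₂ = 39.5 mol.
Outlet amounts (n = n₀ + Σ ν·ξ):
  A: 189 − 1(171.8) = 17.2
  C: 0 + 1(171.8) − 1(39.5) = 132.3
  F: 0 + 1(39.5) = 39.5

132 mol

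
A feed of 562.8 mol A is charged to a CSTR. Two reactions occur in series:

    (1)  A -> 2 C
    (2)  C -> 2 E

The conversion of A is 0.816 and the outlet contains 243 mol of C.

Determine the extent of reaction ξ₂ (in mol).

Conversion of A: A consumed = 1ξ₁ = 0.816 × 562.8 → ξ₁ = 459.2 mol.
C balance: n_C = 0 + 2ξ₁ − 1ξ₂ = 243 → ξ₂ = (2·459.2 − 243)/1 = 675.5 mol.
Outlet amounts (n = n₀ + Σ ν·ξ):
  A: 562.8 − 1(459.2) = 103.6
  C: 0 + 2(459.2) − 1(675.5) = 243
  E: 0 + 2(675.5) = 1351

ξ₂ = 675 mol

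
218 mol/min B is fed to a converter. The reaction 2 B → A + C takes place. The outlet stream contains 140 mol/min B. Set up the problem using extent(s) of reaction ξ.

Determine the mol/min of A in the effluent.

39 mol/min

For B: n = n₀ − 2ξ → 140 = 218 − 2ξ, giving ξ = 39 mol/min.
Outlet amounts (n = n₀ + ν ξ):
  B: 218 − 2(39) = 140
  A: 0 + 1(39) = 39
  C: 0 + 1(39) = 39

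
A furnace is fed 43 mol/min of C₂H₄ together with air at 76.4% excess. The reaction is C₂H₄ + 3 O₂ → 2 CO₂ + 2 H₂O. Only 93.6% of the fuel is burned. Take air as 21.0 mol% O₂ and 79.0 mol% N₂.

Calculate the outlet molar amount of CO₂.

80.5 mol/min

Stoichiometric O₂ = 3 × 43 = 129 mol/min; O₂ fed = 129 × 1.764 = 227.6 mol/min.
N₂ fed = 227.6 × 79/21 = 856 mol/min.
Fuel reacted = 0.936 × 43 → ξ = 40.25 mol/min.
Outlet (n = n₀ + ν ξ):
  C₂H₄: 43 − 1(40.25) = 2.752
  O₂: 227.6 − 3(40.25) = 106.8
  N₂: 856 (inert)
  CO₂: 0 + 2(40.25) = 80.5
  H₂O: 0 + 2(40.25) = 80.5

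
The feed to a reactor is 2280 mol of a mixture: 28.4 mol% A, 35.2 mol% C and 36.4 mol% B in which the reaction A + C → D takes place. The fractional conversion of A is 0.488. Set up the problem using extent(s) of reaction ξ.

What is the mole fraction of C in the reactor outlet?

0.248

A reacted = 0.488 × 647.5 = 316 mol; ν_A = −1, so ξ = 316/1 = 316 mol.
Outlet amounts (n = n₀ + ν ξ):
  A: 647.5 − 1(316) = 331.5
  C: 802.6 − 1(316) = 486.6
  D: 0 + 1(316) = 316
  B: 829.9 (inert)
Total out = 1964 mol; y_C = 486.6 / 1964 = 0.2477.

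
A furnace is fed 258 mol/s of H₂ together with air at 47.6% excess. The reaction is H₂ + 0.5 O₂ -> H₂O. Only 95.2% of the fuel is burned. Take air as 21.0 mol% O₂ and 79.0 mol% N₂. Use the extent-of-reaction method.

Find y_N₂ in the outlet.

0.687

Stoichiometric O₂ = 0.5 × 258 = 129 mol/s; O₂ fed = 129 × 1.476 = 190.4 mol/s.
N₂ fed = 190.4 × 79/21 = 716.3 mol/s.
Fuel reacted = 0.952 × 258 → ξ = 245.6 mol/s.
Outlet (n = n₀ + ν ξ):
  H₂: 258 − 1(245.6) = 12.38
  O₂: 190.4 − 0.5(245.6) = 67.6
  N₂: 716.3 (inert)
  H₂O: 0 + 1(245.6) = 245.6
Total out = 1042 mol/s; y_N₂ = 716.3 / 1042 = 0.6875.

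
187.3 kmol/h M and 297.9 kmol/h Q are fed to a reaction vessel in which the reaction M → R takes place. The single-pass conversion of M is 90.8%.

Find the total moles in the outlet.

485 kmol/h

M reacted = 0.908 × 187.3 = 170.1 kmol/h; ν_M = −1, so ξ = 170.1/1 = 170.1 kmol/h.
Outlet amounts (n = n₀ + ν ξ):
  M: 187.3 − 1(170.1) = 17.23
  R: 0 + 1(170.1) = 170.1
  Q: 297.9 (inert)
Total out = 17.23 + 170.1 + 297.9 = 485.2 kmol/h.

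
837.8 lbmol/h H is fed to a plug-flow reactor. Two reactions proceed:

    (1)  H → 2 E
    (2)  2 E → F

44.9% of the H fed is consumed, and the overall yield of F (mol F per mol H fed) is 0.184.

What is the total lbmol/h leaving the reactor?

Conversion of H: H consumed = 1ξ₁ = 0.449 × 837.8 → ξ₁ = 376.2 lbmol/h.
Yield of F: 1ξ₂ / 837.8 = 0.184 → ξ₂ = 154.2 lbmol/h.
Outlet amounts (n = n₀ + Σ ν·ξ):
  H: 837.8 − 1(376.2) = 461.6
  E: 0 + 2(376.2) − 2(154.2) = 444
  F: 0 + 1(154.2) = 154.2
Total out = 461.6 + 444 + 154.2 = 1060 lbmol/h.

1060 lbmol/h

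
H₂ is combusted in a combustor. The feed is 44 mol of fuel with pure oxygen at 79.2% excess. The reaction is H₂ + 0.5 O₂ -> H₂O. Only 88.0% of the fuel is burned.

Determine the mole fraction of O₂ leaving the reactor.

0.313

Stoichiometric O₂ = 0.5 × 44 = 22 mol; O₂ fed = 22 × 1.792 = 39.42 mol.
Fuel reacted = 0.88 × 44 → ξ = 38.72 mol.
Outlet (n = n₀ + ν ξ):
  H₂: 44 − 1(38.72) = 5.28
  O₂: 39.42 − 0.5(38.72) = 20.06
  H₂O: 0 + 1(38.72) = 38.72
Total out = 64.06 mol; y_O₂ = 20.06 / 64.06 = 0.3132.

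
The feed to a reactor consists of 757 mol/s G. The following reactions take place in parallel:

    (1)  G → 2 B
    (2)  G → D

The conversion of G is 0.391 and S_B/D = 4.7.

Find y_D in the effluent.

0.0916

Conversion of G: G consumed = 0.391 × 757 = 296 mol/s = 1ξ₁ + 1ξ₂.
Selectivity: 2ξ₁ / (1ξ₂) = 4.7 → ξ₁ = 2.35 ξ₂.
Substitute: (1·2.35 + 1) ξ₂ = 296 → ξ₂ = 88.35 mol/s, ξ₁ = 207.6 mol/s.
Outlet amounts (n = n₀ + Σ ν·ξ):
  G: 757 − 1(207.6) − 1(88.35) = 461
  B: 0 + 2(207.6) = 415.3
  D: 0 + 1(88.35) = 88.35
Total out = 964.6 mol/s; y_D = 88.35 / 964.6 = 0.09159.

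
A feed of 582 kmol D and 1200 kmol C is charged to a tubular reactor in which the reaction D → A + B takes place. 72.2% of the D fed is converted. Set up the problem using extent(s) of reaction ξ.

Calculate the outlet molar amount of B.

D reacted = 0.722 × 582 = 420.2 kmol; ν_D = −1, so ξ = 420.2/1 = 420.2 kmol.
Outlet amounts (n = n₀ + ν ξ):
  D: 582 − 1(420.2) = 161.8
  A: 0 + 1(420.2) = 420.2
  B: 0 + 1(420.2) = 420.2
  C: 1200 (inert)

420 kmol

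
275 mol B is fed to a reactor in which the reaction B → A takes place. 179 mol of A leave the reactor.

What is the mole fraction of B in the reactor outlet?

0.349

For A: n = n₀ + 1ξ → 179 = 0 + 1ξ, giving ξ = 179 mol.
Outlet amounts (n = n₀ + ν ξ):
  B: 275 − 1(179) = 96
  A: 0 + 1(179) = 179
Total out = 275 mol; y_B = 96 / 275 = 0.3491.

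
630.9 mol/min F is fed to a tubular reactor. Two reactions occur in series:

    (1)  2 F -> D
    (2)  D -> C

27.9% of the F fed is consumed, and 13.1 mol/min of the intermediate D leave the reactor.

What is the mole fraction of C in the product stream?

Conversion of F: F consumed = 2ξ₁ = 0.279 × 630.9 → ξ₁ = 88.01 mol/min.
D balance: n_D = 0 + 1ξ₁ − 1ξ₂ = 13.1 → ξ₂ = (1·88.01 − 13.1)/1 = 74.91 mol/min.
Outlet amounts (n = n₀ + Σ ν·ξ):
  F: 630.9 − 2(88.01) = 454.9
  D: 0 + 1(88.01) − 1(74.91) = 13.1
  C: 0 + 1(74.91) = 74.91
Total out = 542.9 mol/min; y_C = 74.91 / 542.9 = 0.138.

0.138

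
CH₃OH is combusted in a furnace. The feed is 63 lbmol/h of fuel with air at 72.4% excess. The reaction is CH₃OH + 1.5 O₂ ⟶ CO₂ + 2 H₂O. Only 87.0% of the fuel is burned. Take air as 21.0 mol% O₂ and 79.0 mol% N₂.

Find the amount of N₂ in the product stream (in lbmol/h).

Stoichiometric O₂ = 1.5 × 63 = 94.5 lbmol/h; O₂ fed = 94.5 × 1.724 = 162.9 lbmol/h.
N₂ fed = 162.9 × 79/21 = 612.9 lbmol/h.
Fuel reacted = 0.87 × 63 → ξ = 54.81 lbmol/h.
Outlet (n = n₀ + ν ξ):
  CH₃OH: 63 − 1(54.81) = 8.19
  O₂: 162.9 − 1.5(54.81) = 80.7
  N₂: 612.9 (inert)
  CO₂: 0 + 1(54.81) = 54.81
  H₂O: 0 + 2(54.81) = 109.6

613 lbmol/h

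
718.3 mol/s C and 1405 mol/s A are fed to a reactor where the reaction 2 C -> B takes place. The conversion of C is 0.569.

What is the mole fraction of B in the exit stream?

C reacted = 0.569 × 718.3 = 408.7 mol/s; ν_C = −2, so ξ = 408.7/2 = 204.4 mol/s.
Outlet amounts (n = n₀ + ν ξ):
  C: 718.3 − 2(204.4) = 309.6
  B: 0 + 1(204.4) = 204.4
  A: 1405 (inert)
Total out = 1919 mol/s; y_B = 204.4 / 1919 = 0.1065.

0.106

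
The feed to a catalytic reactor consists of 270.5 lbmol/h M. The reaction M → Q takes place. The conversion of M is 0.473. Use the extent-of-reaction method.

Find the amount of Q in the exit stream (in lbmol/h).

M reacted = 0.473 × 270.5 = 127.9 lbmol/h; ν_M = −1, so ξ = 127.9/1 = 127.9 lbmol/h.
Outlet amounts (n = n₀ + ν ξ):
  M: 270.5 − 1(127.9) = 142.6
  Q: 0 + 1(127.9) = 127.9

128 lbmol/h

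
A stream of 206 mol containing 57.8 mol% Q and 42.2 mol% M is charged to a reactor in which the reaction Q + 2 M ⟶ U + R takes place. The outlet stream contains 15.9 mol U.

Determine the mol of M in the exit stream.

55.1 mol

For U: n = n₀ + 1ξ → 15.9 = 0 + 1ξ, giving ξ = 15.9 mol.
Outlet amounts (n = n₀ + ν ξ):
  Q: 119.1 − 1(15.9) = 103.2
  M: 86.93 − 2(15.9) = 55.13
  U: 0 + 1(15.9) = 15.9
  R: 0 + 1(15.9) = 15.9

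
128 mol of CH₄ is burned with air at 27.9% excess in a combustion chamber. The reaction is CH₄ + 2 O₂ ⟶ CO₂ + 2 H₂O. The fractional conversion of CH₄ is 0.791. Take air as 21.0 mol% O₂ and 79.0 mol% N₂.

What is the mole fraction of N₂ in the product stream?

0.73

Stoichiometric O₂ = 2 × 128 = 256 mol; O₂ fed = 256 × 1.279 = 327.4 mol.
N₂ fed = 327.4 × 79/21 = 1232 mol.
Fuel reacted = 0.791 × 128 → ξ = 101.2 mol.
Outlet (n = n₀ + ν ξ):
  CH₄: 128 − 1(101.2) = 26.75
  O₂: 327.4 − 2(101.2) = 124.9
  N₂: 1232 (inert)
  CO₂: 0 + 1(101.2) = 101.2
  H₂O: 0 + 2(101.2) = 202.5
Total out = 1687 mol; y_N₂ = 1232 / 1687 = 0.7301.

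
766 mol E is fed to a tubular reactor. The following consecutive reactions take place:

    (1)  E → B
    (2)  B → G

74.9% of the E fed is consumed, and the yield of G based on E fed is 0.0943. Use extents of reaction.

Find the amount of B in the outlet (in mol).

502 mol

Conversion of E: E consumed = 1ξ₁ = 0.749 × 766 → ξ₁ = 573.7 mol.
Yield of G: 1ξ₂ / 766 = 0.0943 → ξ₂ = 72.23 mol.
Outlet amounts (n = n₀ + Σ ν·ξ):
  E: 766 − 1(573.7) = 192.3
  B: 0 + 1(573.7) − 1(72.23) = 501.5
  G: 0 + 1(72.23) = 72.23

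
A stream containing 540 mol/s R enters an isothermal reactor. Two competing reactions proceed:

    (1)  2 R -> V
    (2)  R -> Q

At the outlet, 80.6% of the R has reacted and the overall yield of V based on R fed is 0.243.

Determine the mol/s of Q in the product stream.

Yield of V: 1ξ₁ / 540 = 0.243 → ξ₁ = 131.2 mol/s.
Conversion of R: 2ξ₁ + 1ξ₂ = 0.806 × 540 = 435.2 → ξ₂ = 172.8 mol/s.
Outlet amounts (n = n₀ + Σ ν·ξ):
  R: 540 − 2(131.2) − 1(172.8) = 104.8
  V: 0 + 1(131.2) = 131.2
  Q: 0 + 1(172.8) = 172.8

173 mol/s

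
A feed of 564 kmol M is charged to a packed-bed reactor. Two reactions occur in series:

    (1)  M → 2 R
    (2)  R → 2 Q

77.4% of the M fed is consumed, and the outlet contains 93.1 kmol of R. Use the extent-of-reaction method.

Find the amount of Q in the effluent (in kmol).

1560 kmol

Conversion of M: M consumed = 1ξ₁ = 0.774 × 564 → ξ₁ = 436.5 kmol.
R balance: n_R = 0 + 2ξ₁ − 1ξ₂ = 93.1 → ξ₂ = (2·436.5 − 93.1)/1 = 780 kmol.
Outlet amounts (n = n₀ + Σ ν·ξ):
  M: 564 − 1(436.5) = 127.5
  R: 0 + 2(436.5) − 1(780) = 93.1
  Q: 0 + 2(780) = 1560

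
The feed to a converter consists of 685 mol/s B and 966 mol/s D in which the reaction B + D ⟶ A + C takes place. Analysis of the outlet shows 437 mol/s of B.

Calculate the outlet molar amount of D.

For B: n = n₀ − 1ξ → 437 = 685 − 1ξ, giving ξ = 248 mol/s.
Outlet amounts (n = n₀ + ν ξ):
  B: 685 − 1(248) = 437
  D: 966 − 1(248) = 718
  A: 0 + 1(248) = 248
  C: 0 + 1(248) = 248

718 mol/s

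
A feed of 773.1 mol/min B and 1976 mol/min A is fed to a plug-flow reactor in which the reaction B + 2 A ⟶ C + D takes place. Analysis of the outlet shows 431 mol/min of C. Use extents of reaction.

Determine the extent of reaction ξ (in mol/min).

For C: n = n₀ + 1ξ → 431 = 0 + 1ξ, giving ξ = 431 mol/min.
Outlet amounts (n = n₀ + ν ξ):
  B: 773.1 − 1(431) = 342.1
  A: 1976 − 2(431) = 1114
  C: 0 + 1(431) = 431
  D: 0 + 1(431) = 431

ξ = 431 mol/min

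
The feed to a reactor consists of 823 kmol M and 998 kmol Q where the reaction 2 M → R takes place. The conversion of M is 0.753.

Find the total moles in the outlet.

1510 kmol

M reacted = 0.753 × 823 = 619.7 kmol; ν_M = −2, so ξ = 619.7/2 = 309.9 kmol.
Outlet amounts (n = n₀ + ν ξ):
  M: 823 − 2(309.9) = 203.3
  R: 0 + 1(309.9) = 309.9
  Q: 998 (inert)
Total out = 203.3 + 309.9 + 998 = 1511 kmol.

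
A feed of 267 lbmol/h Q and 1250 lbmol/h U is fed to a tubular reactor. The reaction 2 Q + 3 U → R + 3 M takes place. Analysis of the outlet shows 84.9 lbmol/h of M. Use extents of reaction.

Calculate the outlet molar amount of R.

28.3 lbmol/h

For M: n = n₀ + 3ξ → 84.9 = 0 + 3ξ, giving ξ = 28.3 lbmol/h.
Outlet amounts (n = n₀ + ν ξ):
  Q: 267 − 2(28.3) = 210.4
  U: 1250 − 3(28.3) = 1165
  R: 0 + 1(28.3) = 28.3
  M: 0 + 3(28.3) = 84.9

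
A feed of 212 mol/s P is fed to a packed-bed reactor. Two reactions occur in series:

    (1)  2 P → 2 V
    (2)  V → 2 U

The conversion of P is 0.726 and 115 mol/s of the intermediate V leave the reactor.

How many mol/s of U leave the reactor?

77.8 mol/s

Conversion of P: P consumed = 2ξ₁ = 0.726 × 212 → ξ₁ = 76.96 mol/s.
V balance: n_V = 0 + 2ξ₁ − 1ξ₂ = 115 → ξ₂ = (2·76.96 − 115)/1 = 38.91 mol/s.
Outlet amounts (n = n₀ + Σ ν·ξ):
  P: 212 − 2(76.96) = 58.09
  V: 0 + 2(76.96) − 1(38.91) = 115
  U: 0 + 2(38.91) = 77.82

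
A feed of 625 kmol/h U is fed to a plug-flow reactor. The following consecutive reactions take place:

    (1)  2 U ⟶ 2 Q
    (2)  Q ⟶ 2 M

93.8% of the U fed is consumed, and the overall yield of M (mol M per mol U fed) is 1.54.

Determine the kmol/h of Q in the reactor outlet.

105 kmol/h

Conversion of U: U consumed = 2ξ₁ = 0.938 × 625 → ξ₁ = 293.1 kmol/h.
Yield of M: 2ξ₂ / 625 = 1.54 → ξ₂ = 481.2 kmol/h.
Outlet amounts (n = n₀ + Σ ν·ξ):
  U: 625 − 2(293.1) = 38.75
  Q: 0 + 2(293.1) − 1(481.2) = 105
  M: 0 + 2(481.2) = 962.5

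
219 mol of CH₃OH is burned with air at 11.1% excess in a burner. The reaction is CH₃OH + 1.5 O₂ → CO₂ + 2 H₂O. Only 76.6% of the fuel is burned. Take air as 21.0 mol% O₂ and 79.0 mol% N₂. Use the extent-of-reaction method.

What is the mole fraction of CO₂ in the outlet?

0.0822

Stoichiometric O₂ = 1.5 × 219 = 328.5 mol; O₂ fed = 328.5 × 1.111 = 365 mol.
N₂ fed = 365 × 79/21 = 1373 mol.
Fuel reacted = 0.766 × 219 → ξ = 167.8 mol.
Outlet (n = n₀ + ν ξ):
  CH₃OH: 219 − 1(167.8) = 51.25
  O₂: 365 − 1.5(167.8) = 113.3
  N₂: 1373 (inert)
  CO₂: 0 + 1(167.8) = 167.8
  H₂O: 0 + 2(167.8) = 335.5
Total out = 2041 mol; y_CO₂ = 167.8 / 2041 = 0.0822.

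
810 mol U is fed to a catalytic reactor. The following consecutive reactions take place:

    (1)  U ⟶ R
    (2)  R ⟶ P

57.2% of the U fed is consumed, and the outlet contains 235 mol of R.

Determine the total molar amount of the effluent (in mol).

810 mol

Conversion of U: U consumed = 1ξ₁ = 0.572 × 810 → ξ₁ = 463.3 mol.
R balance: n_R = 0 + 1ξ₁ − 1ξ₂ = 235 → ξ₂ = (1·463.3 − 235)/1 = 228.3 mol.
Outlet amounts (n = n₀ + Σ ν·ξ):
  U: 810 − 1(463.3) = 346.7
  R: 0 + 1(463.3) − 1(228.3) = 235
  P: 0 + 1(228.3) = 228.3
Total out = 346.7 + 235 + 228.3 = 810 mol.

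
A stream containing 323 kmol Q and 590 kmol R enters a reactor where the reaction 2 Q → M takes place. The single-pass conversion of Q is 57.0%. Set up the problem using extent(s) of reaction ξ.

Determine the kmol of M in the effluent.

Q reacted = 0.57 × 323 = 184.1 kmol; ν_Q = −2, so ξ = 184.1/2 = 92.05 kmol.
Outlet amounts (n = n₀ + ν ξ):
  Q: 323 − 2(92.05) = 138.9
  M: 0 + 1(92.05) = 92.05
  R: 590 (inert)

92.1 kmol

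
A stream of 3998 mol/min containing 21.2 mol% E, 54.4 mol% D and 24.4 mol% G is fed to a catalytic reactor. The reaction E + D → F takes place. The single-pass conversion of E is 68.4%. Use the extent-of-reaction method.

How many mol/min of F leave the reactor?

E reacted = 0.684 × 847.6 = 579.7 mol/min; ν_E = −1, so ξ = 579.7/1 = 579.7 mol/min.
Outlet amounts (n = n₀ + ν ξ):
  E: 847.6 − 1(579.7) = 267.8
  D: 2175 − 1(579.7) = 1595
  F: 0 + 1(579.7) = 579.7
  G: 975.5 (inert)

580 mol/min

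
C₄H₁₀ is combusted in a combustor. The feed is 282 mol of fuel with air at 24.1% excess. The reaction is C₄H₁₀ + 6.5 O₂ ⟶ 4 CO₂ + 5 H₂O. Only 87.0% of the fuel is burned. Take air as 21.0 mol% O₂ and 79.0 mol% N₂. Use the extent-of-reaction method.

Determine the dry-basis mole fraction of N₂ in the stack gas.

Stoichiometric O₂ = 6.5 × 282 = 1833 mol; O₂ fed = 1833 × 1.241 = 2275 mol.
N₂ fed = 2275 × 79/21 = 8557 mol.
Fuel reacted = 0.87 × 282 → ξ = 245.3 mol.
Outlet (n = n₀ + ν ξ):
  C₄H₁₀: 282 − 1(245.3) = 36.66
  O₂: 2275 − 6.5(245.3) = 680
  N₂: 8557 (inert)
  CO₂: 0 + 4(245.3) = 981.4
  H₂O: 0 + 5(245.3) = 1227
Dry total = 10260 mol; y_N₂ (dry) = 8557 / 10260 = 0.8344.

0.834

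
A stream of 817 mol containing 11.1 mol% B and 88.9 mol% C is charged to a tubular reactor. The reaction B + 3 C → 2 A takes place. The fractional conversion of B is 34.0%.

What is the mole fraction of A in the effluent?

0.0816

B reacted = 0.34 × 90.69 = 30.83 mol; ν_B = −1, so ξ = 30.83/1 = 30.83 mol.
Outlet amounts (n = n₀ + ν ξ):
  B: 90.69 − 1(30.83) = 59.85
  C: 726.3 − 3(30.83) = 633.8
  A: 0 + 2(30.83) = 61.67
Total out = 755.3 mol; y_A = 61.67 / 755.3 = 0.08164.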